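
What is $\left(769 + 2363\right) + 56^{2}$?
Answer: $6268$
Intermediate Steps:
$\left(769 + 2363\right) + 56^{2} = 3132 + 3136 = 6268$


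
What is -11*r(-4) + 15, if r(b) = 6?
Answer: -51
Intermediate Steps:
-11*r(-4) + 15 = -11*6 + 15 = -66 + 15 = -51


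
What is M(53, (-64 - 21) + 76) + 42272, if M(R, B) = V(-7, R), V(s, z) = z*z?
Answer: 45081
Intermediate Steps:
V(s, z) = z**2
M(R, B) = R**2
M(53, (-64 - 21) + 76) + 42272 = 53**2 + 42272 = 2809 + 42272 = 45081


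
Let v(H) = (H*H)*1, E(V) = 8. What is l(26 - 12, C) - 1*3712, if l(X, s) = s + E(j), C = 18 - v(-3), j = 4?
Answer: -3695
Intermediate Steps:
v(H) = H² (v(H) = H²*1 = H²)
C = 9 (C = 18 - 1*(-3)² = 18 - 1*9 = 18 - 9 = 9)
l(X, s) = 8 + s (l(X, s) = s + 8 = 8 + s)
l(26 - 12, C) - 1*3712 = (8 + 9) - 1*3712 = 17 - 3712 = -3695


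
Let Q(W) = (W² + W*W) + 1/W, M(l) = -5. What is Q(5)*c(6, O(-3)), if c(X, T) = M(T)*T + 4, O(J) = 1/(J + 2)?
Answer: 2259/5 ≈ 451.80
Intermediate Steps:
O(J) = 1/(2 + J)
Q(W) = 1/W + 2*W² (Q(W) = (W² + W²) + 1/W = 2*W² + 1/W = 1/W + 2*W²)
c(X, T) = 4 - 5*T (c(X, T) = -5*T + 4 = 4 - 5*T)
Q(5)*c(6, O(-3)) = ((1 + 2*5³)/5)*(4 - 5/(2 - 3)) = ((1 + 2*125)/5)*(4 - 5/(-1)) = ((1 + 250)/5)*(4 - 5*(-1)) = ((⅕)*251)*(4 + 5) = (251/5)*9 = 2259/5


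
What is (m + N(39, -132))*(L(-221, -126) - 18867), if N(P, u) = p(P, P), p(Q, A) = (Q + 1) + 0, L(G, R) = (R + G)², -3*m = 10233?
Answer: -342298082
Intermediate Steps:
m = -3411 (m = -⅓*10233 = -3411)
L(G, R) = (G + R)²
p(Q, A) = 1 + Q (p(Q, A) = (1 + Q) + 0 = 1 + Q)
N(P, u) = 1 + P
(m + N(39, -132))*(L(-221, -126) - 18867) = (-3411 + (1 + 39))*((-221 - 126)² - 18867) = (-3411 + 40)*((-347)² - 18867) = -3371*(120409 - 18867) = -3371*101542 = -342298082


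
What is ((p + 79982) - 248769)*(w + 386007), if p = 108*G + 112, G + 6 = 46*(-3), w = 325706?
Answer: -131116750851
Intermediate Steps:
G = -144 (G = -6 + 46*(-3) = -6 - 138 = -144)
p = -15440 (p = 108*(-144) + 112 = -15552 + 112 = -15440)
((p + 79982) - 248769)*(w + 386007) = ((-15440 + 79982) - 248769)*(325706 + 386007) = (64542 - 248769)*711713 = -184227*711713 = -131116750851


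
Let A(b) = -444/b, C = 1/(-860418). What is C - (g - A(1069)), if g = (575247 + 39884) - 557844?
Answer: -52692210844315/919786842 ≈ -57287.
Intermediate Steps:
C = -1/860418 ≈ -1.1622e-6
g = 57287 (g = 615131 - 557844 = 57287)
C - (g - A(1069)) = -1/860418 - (57287 - (-444)/1069) = -1/860418 - (57287 - 1*(-444/1069)) = -1/860418 - (57287 + 444/1069) = -1/860418 - 1*61240247/1069 = -1/860418 - 61240247/1069 = -52692210844315/919786842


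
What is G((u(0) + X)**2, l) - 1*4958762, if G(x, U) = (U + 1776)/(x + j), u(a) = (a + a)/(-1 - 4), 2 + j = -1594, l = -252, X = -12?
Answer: -600010329/121 ≈ -4.9588e+6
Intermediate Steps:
j = -1596 (j = -2 - 1594 = -1596)
u(a) = -2*a/5 (u(a) = (2*a)/(-5) = (2*a)*(-1/5) = -2*a/5)
G(x, U) = (1776 + U)/(-1596 + x) (G(x, U) = (U + 1776)/(x - 1596) = (1776 + U)/(-1596 + x))
G((u(0) + X)**2, l) - 1*4958762 = (1776 - 252)/(-1596 + (-2/5*0 - 12)**2) - 1*4958762 = 1524/(-1596 + (0 - 12)**2) - 4958762 = 1524/(-1596 + (-12)**2) - 4958762 = 1524/(-1596 + 144) - 4958762 = 1524/(-1452) - 4958762 = -1/1452*1524 - 4958762 = -127/121 - 4958762 = -600010329/121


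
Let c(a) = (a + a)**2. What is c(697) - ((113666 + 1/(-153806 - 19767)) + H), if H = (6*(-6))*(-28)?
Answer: 317388992027/173573 ≈ 1.8286e+6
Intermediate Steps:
c(a) = 4*a**2 (c(a) = (2*a)**2 = 4*a**2)
H = 1008 (H = -36*(-28) = 1008)
c(697) - ((113666 + 1/(-153806 - 19767)) + H) = 4*697**2 - ((113666 + 1/(-153806 - 19767)) + 1008) = 4*485809 - ((113666 + 1/(-173573)) + 1008) = 1943236 - ((113666 - 1/173573) + 1008) = 1943236 - (19729348617/173573 + 1008) = 1943236 - 1*19904310201/173573 = 1943236 - 19904310201/173573 = 317388992027/173573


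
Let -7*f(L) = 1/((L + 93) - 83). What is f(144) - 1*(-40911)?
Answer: 44102057/1078 ≈ 40911.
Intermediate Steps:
f(L) = -1/(7*(10 + L)) (f(L) = -1/(7*((L + 93) - 83)) = -1/(7*((93 + L) - 83)) = -1/(7*(10 + L)))
f(144) - 1*(-40911) = -1/(70 + 7*144) - 1*(-40911) = -1/(70 + 1008) + 40911 = -1/1078 + 40911 = 44102057/1078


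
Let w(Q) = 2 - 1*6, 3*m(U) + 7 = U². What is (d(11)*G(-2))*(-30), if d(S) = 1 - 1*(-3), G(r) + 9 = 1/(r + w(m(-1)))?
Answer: 1100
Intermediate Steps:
m(U) = -7/3 + U²/3
w(Q) = -4 (w(Q) = 2 - 6 = -4)
G(r) = -9 + 1/(-4 + r) (G(r) = -9 + 1/(r - 4) = -9 + 1/(-4 + r))
d(S) = 4 (d(S) = 1 + 3 = 4)
(d(11)*G(-2))*(-30) = (4*((37 - 9*(-2))/(-4 - 2)))*(-30) = (4*((37 + 18)/(-6)))*(-30) = (4*(-⅙*55))*(-30) = (4*(-55/6))*(-30) = -110/3*(-30) = 1100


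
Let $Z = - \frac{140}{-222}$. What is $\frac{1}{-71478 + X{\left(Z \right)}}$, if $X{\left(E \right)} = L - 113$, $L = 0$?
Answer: $- \frac{1}{71591} \approx -1.3968 \cdot 10^{-5}$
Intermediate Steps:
$Z = \frac{70}{111}$ ($Z = \left(-140\right) \left(- \frac{1}{222}\right) = \frac{70}{111} \approx 0.63063$)
$X{\left(E \right)} = -113$ ($X{\left(E \right)} = 0 - 113 = -113$)
$\frac{1}{-71478 + X{\left(Z \right)}} = \frac{1}{-71478 - 113} = \frac{1}{-71591} = - \frac{1}{71591}$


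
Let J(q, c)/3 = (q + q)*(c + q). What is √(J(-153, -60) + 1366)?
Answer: 10*√1969 ≈ 443.73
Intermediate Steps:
J(q, c) = 6*q*(c + q) (J(q, c) = 3*((q + q)*(c + q)) = 3*((2*q)*(c + q)) = 3*(2*q*(c + q)) = 6*q*(c + q))
√(J(-153, -60) + 1366) = √(6*(-153)*(-60 - 153) + 1366) = √(6*(-153)*(-213) + 1366) = √(195534 + 1366) = √196900 = 10*√1969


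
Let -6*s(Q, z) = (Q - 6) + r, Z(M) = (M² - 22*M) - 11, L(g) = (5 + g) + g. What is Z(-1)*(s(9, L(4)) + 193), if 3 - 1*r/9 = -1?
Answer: 2238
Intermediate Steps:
r = 36 (r = 27 - 9*(-1) = 27 + 9 = 36)
L(g) = 5 + 2*g
Z(M) = -11 + M² - 22*M
s(Q, z) = -5 - Q/6 (s(Q, z) = -((Q - 6) + 36)/6 = -((-6 + Q) + 36)/6 = -(30 + Q)/6 = -5 - Q/6)
Z(-1)*(s(9, L(4)) + 193) = (-11 + (-1)² - 22*(-1))*((-5 - ⅙*9) + 193) = (-11 + 1 + 22)*((-5 - 3/2) + 193) = 12*(-13/2 + 193) = 12*(373/2) = 2238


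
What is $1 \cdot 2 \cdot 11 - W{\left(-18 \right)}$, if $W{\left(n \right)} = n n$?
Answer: $-302$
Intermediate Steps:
$W{\left(n \right)} = n^{2}$
$1 \cdot 2 \cdot 11 - W{\left(-18 \right)} = 1 \cdot 2 \cdot 11 - \left(-18\right)^{2} = 2 \cdot 11 - 324 = 22 - 324 = -302$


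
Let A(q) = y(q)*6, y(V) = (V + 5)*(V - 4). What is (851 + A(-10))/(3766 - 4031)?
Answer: -1271/265 ≈ -4.7962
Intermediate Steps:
y(V) = (-4 + V)*(5 + V) (y(V) = (5 + V)*(-4 + V) = (-4 + V)*(5 + V))
A(q) = -120 + 6*q + 6*q**2 (A(q) = (-20 + q + q**2)*6 = -120 + 6*q + 6*q**2)
(851 + A(-10))/(3766 - 4031) = (851 + (-120 + 6*(-10) + 6*(-10)**2))/(3766 - 4031) = (851 + (-120 - 60 + 6*100))/(-265) = (851 + (-120 - 60 + 600))*(-1/265) = (851 + 420)*(-1/265) = 1271*(-1/265) = -1271/265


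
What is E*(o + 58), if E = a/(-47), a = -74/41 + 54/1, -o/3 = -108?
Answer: -817480/1927 ≈ -424.22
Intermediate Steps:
o = 324 (o = -3*(-108) = 324)
a = 2140/41 (a = -74*1/41 + 54*1 = -74/41 + 54 = 2140/41 ≈ 52.195)
E = -2140/1927 (E = (2140/41)/(-47) = (2140/41)*(-1/47) = -2140/1927 ≈ -1.1105)
E*(o + 58) = -2140*(324 + 58)/1927 = -2140/1927*382 = -817480/1927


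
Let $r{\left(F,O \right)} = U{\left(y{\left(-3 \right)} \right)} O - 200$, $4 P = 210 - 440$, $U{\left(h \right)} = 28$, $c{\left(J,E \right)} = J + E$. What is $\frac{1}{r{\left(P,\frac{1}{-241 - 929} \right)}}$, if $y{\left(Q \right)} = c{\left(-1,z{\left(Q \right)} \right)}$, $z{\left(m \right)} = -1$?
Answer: $- \frac{585}{117014} \approx -0.0049994$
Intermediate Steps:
$c{\left(J,E \right)} = E + J$
$y{\left(Q \right)} = -2$ ($y{\left(Q \right)} = -1 - 1 = -2$)
$P = - \frac{115}{2}$ ($P = \frac{210 - 440}{4} = \frac{1}{4} \left(-230\right) = - \frac{115}{2} \approx -57.5$)
$r{\left(F,O \right)} = -200 + 28 O$ ($r{\left(F,O \right)} = 28 O - 200 = -200 + 28 O$)
$\frac{1}{r{\left(P,\frac{1}{-241 - 929} \right)}} = \frac{1}{-200 + \frac{28}{-241 - 929}} = \frac{1}{-200 + \frac{28}{-1170}} = \frac{1}{-200 + 28 \left(- \frac{1}{1170}\right)} = \frac{1}{-200 - \frac{14}{585}} = \frac{1}{- \frac{117014}{585}} = - \frac{585}{117014}$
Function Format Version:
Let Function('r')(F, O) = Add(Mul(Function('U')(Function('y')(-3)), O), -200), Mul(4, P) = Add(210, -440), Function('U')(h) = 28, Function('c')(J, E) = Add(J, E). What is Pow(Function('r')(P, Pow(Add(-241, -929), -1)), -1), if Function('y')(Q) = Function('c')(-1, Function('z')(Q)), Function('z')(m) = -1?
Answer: Rational(-585, 117014) ≈ -0.0049994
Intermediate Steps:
Function('c')(J, E) = Add(E, J)
Function('y')(Q) = -2 (Function('y')(Q) = Add(-1, -1) = -2)
P = Rational(-115, 2) (P = Mul(Rational(1, 4), Add(210, -440)) = Mul(Rational(1, 4), -230) = Rational(-115, 2) ≈ -57.500)
Function('r')(F, O) = Add(-200, Mul(28, O)) (Function('r')(F, O) = Add(Mul(28, O), -200) = Add(-200, Mul(28, O)))
Pow(Function('r')(P, Pow(Add(-241, -929), -1)), -1) = Pow(Add(-200, Mul(28, Pow(Add(-241, -929), -1))), -1) = Pow(Add(-200, Mul(28, Pow(-1170, -1))), -1) = Pow(Add(-200, Mul(28, Rational(-1, 1170))), -1) = Pow(Add(-200, Rational(-14, 585)), -1) = Pow(Rational(-117014, 585), -1) = Rational(-585, 117014)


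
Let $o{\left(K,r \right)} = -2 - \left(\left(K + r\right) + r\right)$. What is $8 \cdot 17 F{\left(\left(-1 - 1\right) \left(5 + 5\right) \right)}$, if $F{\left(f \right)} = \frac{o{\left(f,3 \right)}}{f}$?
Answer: $- \frac{408}{5} \approx -81.6$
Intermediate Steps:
$o{\left(K,r \right)} = -2 - K - 2 r$ ($o{\left(K,r \right)} = -2 - \left(K + 2 r\right) = -2 - K - 2 r$)
$F{\left(f \right)} = \frac{-8 - f}{f}$ ($F{\left(f \right)} = \frac{-2 - f - 6}{f} = \frac{-8 - f}{f}$)
$8 \cdot 17 F{\left(\left(-1 - 1\right) \left(5 + 5\right) \right)} = 8 \cdot 17 \frac{-8 - \left(-1 - 1\right) \left(5 + 5\right)}{\left(-1 - 1\right) \left(5 + 5\right)} = 136 \frac{-8 - \left(-2\right) 10}{\left(-2\right) 10} = 136 \frac{-8 - -20}{-20} = 136 \left(- \frac{-8 + 20}{20}\right) = 136 \left(\left(- \frac{1}{20}\right) 12\right) = 136 \left(- \frac{3}{5}\right) = - \frac{408}{5}$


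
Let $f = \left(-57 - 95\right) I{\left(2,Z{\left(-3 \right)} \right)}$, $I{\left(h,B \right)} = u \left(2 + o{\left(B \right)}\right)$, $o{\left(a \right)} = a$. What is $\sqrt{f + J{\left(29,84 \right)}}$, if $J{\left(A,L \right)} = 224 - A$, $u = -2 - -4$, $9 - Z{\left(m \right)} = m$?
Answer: $i \sqrt{4061} \approx 63.726 i$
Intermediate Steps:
$Z{\left(m \right)} = 9 - m$
$u = 2$ ($u = -2 + 4 = 2$)
$I{\left(h,B \right)} = 4 + 2 B$ ($I{\left(h,B \right)} = 2 \left(2 + B\right) = 4 + 2 B$)
$f = -4256$ ($f = \left(-57 - 95\right) \left(4 + 2 \left(9 - -3\right)\right) = - 152 \left(4 + 2 \left(9 + 3\right)\right) = - 152 \left(4 + 2 \cdot 12\right) = - 152 \left(4 + 24\right) = \left(-152\right) 28 = -4256$)
$\sqrt{f + J{\left(29,84 \right)}} = \sqrt{-4256 + \left(224 - 29\right)} = \sqrt{-4256 + 195} = \sqrt{-4061} = i \sqrt{4061}$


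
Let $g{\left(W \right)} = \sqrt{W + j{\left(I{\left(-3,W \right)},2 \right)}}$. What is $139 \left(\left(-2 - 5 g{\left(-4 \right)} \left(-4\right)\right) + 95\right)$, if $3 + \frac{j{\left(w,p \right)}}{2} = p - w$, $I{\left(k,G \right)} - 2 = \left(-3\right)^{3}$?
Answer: $12927 + 5560 \sqrt{11} \approx 31367.0$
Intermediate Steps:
$I{\left(k,G \right)} = -25$ ($I{\left(k,G \right)} = 2 + \left(-3\right)^{3} = 2 - 27 = -25$)
$j{\left(w,p \right)} = -6 - 2 w + 2 p$ ($j{\left(w,p \right)} = -6 + 2 \left(p - w\right) = -6 + \left(- 2 w + 2 p\right) = -6 - 2 w + 2 p$)
$g{\left(W \right)} = \sqrt{48 + W}$ ($g{\left(W \right)} = \sqrt{W - -48} = \sqrt{W + \left(-6 + 50 + 4\right)} = \sqrt{W + 48} = \sqrt{48 + W}$)
$139 \left(\left(-2 - 5 g{\left(-4 \right)} \left(-4\right)\right) + 95\right) = 139 \left(\left(-2 - 5 \sqrt{48 - 4} \left(-4\right)\right) + 95\right) = 139 \left(\left(-2 - 5 \sqrt{44} \left(-4\right)\right) + 95\right) = 139 \left(\left(-2 - 5 \cdot 2 \sqrt{11} \left(-4\right)\right) + 95\right) = 139 \left(\left(-2 - 5 \left(- 8 \sqrt{11}\right)\right) + 95\right) = 139 \left(\left(-2 + 40 \sqrt{11}\right) + 95\right) = 139 \left(93 + 40 \sqrt{11}\right) = 12927 + 5560 \sqrt{11}$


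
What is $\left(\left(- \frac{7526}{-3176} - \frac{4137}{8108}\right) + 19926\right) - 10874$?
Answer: $\frac{7285812691}{804719} \approx 9053.9$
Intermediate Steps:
$\left(\left(- \frac{7526}{-3176} - \frac{4137}{8108}\right) + 19926\right) - 10874 = \left(\left(\left(-7526\right) \left(- \frac{1}{3176}\right) - \frac{4137}{8108}\right) + 19926\right) - 10874 = \left(\left(\frac{3763}{1588} - \frac{4137}{8108}\right) + 19926\right) - 10874 = \left(\frac{1496303}{804719} + 19926\right) - 10874 = \frac{16036327097}{804719} - 10874 = \frac{7285812691}{804719}$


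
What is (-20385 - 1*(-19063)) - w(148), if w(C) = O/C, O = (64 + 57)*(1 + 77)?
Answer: -102547/74 ≈ -1385.8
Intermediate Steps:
O = 9438 (O = 121*78 = 9438)
w(C) = 9438/C
(-20385 - 1*(-19063)) - w(148) = (-20385 - 1*(-19063)) - 9438/148 = (-20385 + 19063) - 9438/148 = -1322 - 1*4719/74 = -1322 - 4719/74 = -102547/74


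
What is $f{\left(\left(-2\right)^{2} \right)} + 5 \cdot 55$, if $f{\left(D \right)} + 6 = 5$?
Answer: $274$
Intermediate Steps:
$f{\left(D \right)} = -1$ ($f{\left(D \right)} = -6 + 5 = -1$)
$f{\left(\left(-2\right)^{2} \right)} + 5 \cdot 55 = -1 + 5 \cdot 55 = -1 + 275 = 274$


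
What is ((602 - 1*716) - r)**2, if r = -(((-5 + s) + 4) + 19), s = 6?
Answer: 8100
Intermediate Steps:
r = -24 (r = -(((-5 + 6) + 4) + 19) = -((1 + 4) + 19) = -(5 + 19) = -1*24 = -24)
((602 - 1*716) - r)**2 = ((602 - 1*716) - 1*(-24))**2 = ((602 - 716) + 24)**2 = (-114 + 24)**2 = (-90)**2 = 8100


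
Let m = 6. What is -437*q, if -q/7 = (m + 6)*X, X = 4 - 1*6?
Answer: -73416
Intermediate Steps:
X = -2 (X = 4 - 6 = -2)
q = 168 (q = -7*(6 + 6)*(-2) = -84*(-2) = -7*(-24) = 168)
-437*q = -437*168 = -73416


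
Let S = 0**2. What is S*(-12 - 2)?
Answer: 0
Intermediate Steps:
S = 0
S*(-12 - 2) = 0*(-12 - 2) = 0*(-14) = 0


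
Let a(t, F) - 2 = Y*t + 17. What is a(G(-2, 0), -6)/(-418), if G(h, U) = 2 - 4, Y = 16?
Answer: 13/418 ≈ 0.031100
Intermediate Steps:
G(h, U) = -2
a(t, F) = 19 + 16*t (a(t, F) = 2 + (16*t + 17) = 2 + (17 + 16*t) = 19 + 16*t)
a(G(-2, 0), -6)/(-418) = (19 + 16*(-2))/(-418) = (19 - 32)*(-1/418) = -13*(-1/418) = 13/418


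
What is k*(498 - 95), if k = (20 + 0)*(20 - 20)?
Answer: 0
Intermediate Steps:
k = 0 (k = 20*0 = 0)
k*(498 - 95) = 0*(498 - 95) = 0*403 = 0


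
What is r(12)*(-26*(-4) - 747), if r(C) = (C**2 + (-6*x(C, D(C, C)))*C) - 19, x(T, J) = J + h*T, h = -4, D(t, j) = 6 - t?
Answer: -2580359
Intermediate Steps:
x(T, J) = J - 4*T
r(C) = -19 + C**2 + C*(-36 + 30*C) (r(C) = (C**2 + (-6*((6 - C) - 4*C))*C) - 19 = (C**2 + (-6*(6 - 5*C))*C) - 19 = (C**2 + (-36 + 30*C)*C) - 19 = (C**2 + C*(-36 + 30*C)) - 19 = -19 + C**2 + C*(-36 + 30*C))
r(12)*(-26*(-4) - 747) = (-19 - 36*12 + 31*12**2)*(-26*(-4) - 747) = (-19 - 432 + 31*144)*(104 - 747) = (-19 - 432 + 4464)*(-643) = 4013*(-643) = -2580359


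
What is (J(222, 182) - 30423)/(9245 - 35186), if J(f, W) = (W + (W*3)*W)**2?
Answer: -9910968493/25941 ≈ -3.8206e+5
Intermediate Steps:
J(f, W) = (W + 3*W**2)**2 (J(f, W) = (W + (3*W)*W)**2 = (W + 3*W**2)**2)
(J(222, 182) - 30423)/(9245 - 35186) = (182**2*(1 + 3*182)**2 - 30423)/(9245 - 35186) = (33124*(1 + 546)**2 - 30423)/(-25941) = (33124*547**2 - 30423)*(-1/25941) = (33124*299209 - 30423)*(-1/25941) = (9910998916 - 30423)*(-1/25941) = 9910968493*(-1/25941) = -9910968493/25941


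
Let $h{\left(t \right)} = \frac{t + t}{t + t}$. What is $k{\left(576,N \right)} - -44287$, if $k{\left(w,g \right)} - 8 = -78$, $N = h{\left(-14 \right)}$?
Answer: $44217$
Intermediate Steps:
$h{\left(t \right)} = 1$ ($h{\left(t \right)} = \frac{2 t}{2 t} = 2 t \frac{1}{2 t} = 1$)
$N = 1$
$k{\left(w,g \right)} = -70$ ($k{\left(w,g \right)} = 8 - 78 = -70$)
$k{\left(576,N \right)} - -44287 = -70 - -44287 = -70 + 44287 = 44217$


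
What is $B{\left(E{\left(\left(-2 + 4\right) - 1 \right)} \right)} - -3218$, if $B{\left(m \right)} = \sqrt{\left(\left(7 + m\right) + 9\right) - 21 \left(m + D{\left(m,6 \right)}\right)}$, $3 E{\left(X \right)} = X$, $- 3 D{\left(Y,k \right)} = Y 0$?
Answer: $3218 + \frac{2 \sqrt{21}}{3} \approx 3221.1$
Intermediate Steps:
$D{\left(Y,k \right)} = 0$ ($D{\left(Y,k \right)} = - \frac{Y 0}{3} = \left(- \frac{1}{3}\right) 0 = 0$)
$E{\left(X \right)} = \frac{X}{3}$
$B{\left(m \right)} = \sqrt{16 - 20 m}$ ($B{\left(m \right)} = \sqrt{\left(\left(7 + m\right) + 9\right) - 21 \left(m + 0\right)} = \sqrt{\left(16 + m\right) - 21 m} = \sqrt{16 - 20 m}$)
$B{\left(E{\left(\left(-2 + 4\right) - 1 \right)} \right)} - -3218 = 2 \sqrt{4 - 5 \frac{\left(-2 + 4\right) - 1}{3}} - -3218 = 2 \sqrt{4 - 5 \frac{2 - 1}{3}} + 3218 = 2 \sqrt{4 - 5 \cdot \frac{1}{3} \cdot 1} + 3218 = 2 \sqrt{4 - \frac{5}{3}} + 3218 = 2 \sqrt{\frac{7}{3}} + 3218 = 2 \frac{\sqrt{21}}{3} + 3218 = \frac{2 \sqrt{21}}{3} + 3218 = 3218 + \frac{2 \sqrt{21}}{3}$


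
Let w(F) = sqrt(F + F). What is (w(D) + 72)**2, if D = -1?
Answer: (72 + I*sqrt(2))**2 ≈ 5182.0 + 203.65*I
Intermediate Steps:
w(F) = sqrt(2)*sqrt(F) (w(F) = sqrt(2*F) = sqrt(2)*sqrt(F))
(w(D) + 72)**2 = (sqrt(2)*sqrt(-1) + 72)**2 = (sqrt(2)*I + 72)**2 = (I*sqrt(2) + 72)**2 = (72 + I*sqrt(2))**2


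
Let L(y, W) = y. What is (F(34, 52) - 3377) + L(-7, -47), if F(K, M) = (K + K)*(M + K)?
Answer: 2464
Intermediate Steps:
F(K, M) = 2*K*(K + M) (F(K, M) = (2*K)*(K + M) = 2*K*(K + M))
(F(34, 52) - 3377) + L(-7, -47) = (2*34*(34 + 52) - 3377) - 7 = (2*34*86 - 3377) - 7 = (5848 - 3377) - 7 = 2471 - 7 = 2464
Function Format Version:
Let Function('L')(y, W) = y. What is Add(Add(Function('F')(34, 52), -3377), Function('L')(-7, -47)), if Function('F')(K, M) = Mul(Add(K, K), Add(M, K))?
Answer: 2464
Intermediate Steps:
Function('F')(K, M) = Mul(2, K, Add(K, M)) (Function('F')(K, M) = Mul(Mul(2, K), Add(K, M)) = Mul(2, K, Add(K, M)))
Add(Add(Function('F')(34, 52), -3377), Function('L')(-7, -47)) = Add(Add(Mul(2, 34, Add(34, 52)), -3377), -7) = Add(Add(Mul(2, 34, 86), -3377), -7) = Add(Add(5848, -3377), -7) = Add(2471, -7) = 2464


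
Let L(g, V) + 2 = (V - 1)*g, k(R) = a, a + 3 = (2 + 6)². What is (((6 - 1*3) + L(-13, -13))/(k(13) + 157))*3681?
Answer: 673623/218 ≈ 3090.0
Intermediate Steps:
a = 61 (a = -3 + (2 + 6)² = -3 + 8² = -3 + 64 = 61)
k(R) = 61
L(g, V) = -2 + g*(-1 + V) (L(g, V) = -2 + (V - 1)*g = -2 + (-1 + V)*g = -2 + g*(-1 + V))
(((6 - 1*3) + L(-13, -13))/(k(13) + 157))*3681 = (((6 - 1*3) + (-2 - 1*(-13) - 13*(-13)))/(61 + 157))*3681 = (((6 - 3) + (-2 + 13 + 169))/218)*3681 = ((3 + 180)*(1/218))*3681 = (183*(1/218))*3681 = (183/218)*3681 = 673623/218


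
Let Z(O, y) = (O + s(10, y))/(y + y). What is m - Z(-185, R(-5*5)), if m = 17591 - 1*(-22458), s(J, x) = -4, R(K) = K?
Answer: 2002261/50 ≈ 40045.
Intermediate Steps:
Z(O, y) = (-4 + O)/(2*y) (Z(O, y) = (O - 4)/(y + y) = (-4 + O)/((2*y)) = (-4 + O)*(1/(2*y)) = (-4 + O)/(2*y))
m = 40049 (m = 17591 + 22458 = 40049)
m - Z(-185, R(-5*5)) = 40049 - (-4 - 185)/(2*((-5*5))) = 40049 - (-189)/(2*(-25)) = 40049 - (-1)*(-189)/(2*25) = 40049 - 1*189/50 = 40049 - 189/50 = 2002261/50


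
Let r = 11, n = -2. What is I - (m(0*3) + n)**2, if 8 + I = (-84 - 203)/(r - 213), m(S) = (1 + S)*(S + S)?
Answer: -2137/202 ≈ -10.579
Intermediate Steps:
m(S) = 2*S*(1 + S) (m(S) = (1 + S)*(2*S) = 2*S*(1 + S))
I = -1329/202 (I = -8 + (-84 - 203)/(11 - 213) = -8 - 287/(-202) = -8 - 287*(-1/202) = -8 + 287/202 = -1329/202 ≈ -6.5792)
I - (m(0*3) + n)**2 = -1329/202 - (2*(0*3)*(1 + 0*3) - 2)**2 = -1329/202 - (2*0*(1 + 0) - 2)**2 = -1329/202 - (2*0*1 - 2)**2 = -1329/202 - (0 - 2)**2 = -1329/202 - 1*(-2)**2 = -1329/202 - 1*4 = -1329/202 - 4 = -2137/202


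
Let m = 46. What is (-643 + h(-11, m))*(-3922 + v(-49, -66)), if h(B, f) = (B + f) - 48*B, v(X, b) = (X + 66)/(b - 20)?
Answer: 13492360/43 ≈ 3.1378e+5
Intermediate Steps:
v(X, b) = (66 + X)/(-20 + b)
h(B, f) = f - 47*B
(-643 + h(-11, m))*(-3922 + v(-49, -66)) = (-643 + (46 - 47*(-11)))*(-3922 + (66 - 49)/(-20 - 66)) = (-643 + (46 + 517))*(-3922 + 17/(-86)) = (-643 + 563)*(-3922 - 1/86*17) = -80*(-3922 - 17/86) = -80*(-337309/86) = 13492360/43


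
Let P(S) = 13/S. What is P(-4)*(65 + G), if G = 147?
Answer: -689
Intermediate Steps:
P(-4)*(65 + G) = (13/(-4))*(65 + 147) = (13*(-1/4))*212 = -13/4*212 = -689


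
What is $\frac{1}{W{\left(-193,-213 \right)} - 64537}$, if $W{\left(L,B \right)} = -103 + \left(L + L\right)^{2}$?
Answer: $\frac{1}{84356} \approx 1.1855 \cdot 10^{-5}$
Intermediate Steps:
$W{\left(L,B \right)} = -103 + 4 L^{2}$ ($W{\left(L,B \right)} = -103 + \left(2 L\right)^{2} = -103 + 4 L^{2}$)
$\frac{1}{W{\left(-193,-213 \right)} - 64537} = \frac{1}{\left(-103 + 4 \left(-193\right)^{2}\right) - 64537} = \frac{1}{\left(-103 + 4 \cdot 37249\right) - 64537} = \frac{1}{\left(-103 + 148996\right) - 64537} = \frac{1}{148893 - 64537} = \frac{1}{84356}$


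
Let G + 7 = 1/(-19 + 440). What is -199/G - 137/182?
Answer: 3711044/134043 ≈ 27.685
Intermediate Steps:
G = -2946/421 (G = -7 + 1/(-19 + 440) = -7 + 1/421 = -2946/421 ≈ -6.9976)
-199/G - 137/182 = -199/(-2946/421) - 137/182 = -199*(-421/2946) - 137*1/182 = 83779/2946 - 137/182 = 3711044/134043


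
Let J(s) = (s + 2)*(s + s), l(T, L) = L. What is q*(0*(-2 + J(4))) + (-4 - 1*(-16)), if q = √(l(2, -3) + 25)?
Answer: 12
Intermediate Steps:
J(s) = 2*s*(2 + s) (J(s) = (2 + s)*(2*s) = 2*s*(2 + s))
q = √22 (q = √(-3 + 25) = √22 ≈ 4.6904)
q*(0*(-2 + J(4))) + (-4 - 1*(-16)) = √22*(0*(-2 + 2*4*(2 + 4))) + (-4 - 1*(-16)) = √22*(0*(-2 + 2*4*6)) + (-4 + 16) = √22*(0*(-2 + 48)) + 12 = √22*(0*46) + 12 = √22*0 + 12 = 0 + 12 = 12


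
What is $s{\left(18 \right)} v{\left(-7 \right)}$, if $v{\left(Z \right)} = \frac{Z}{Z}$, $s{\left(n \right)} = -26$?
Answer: $-26$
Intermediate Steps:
$v{\left(Z \right)} = 1$
$s{\left(18 \right)} v{\left(-7 \right)} = \left(-26\right) 1 = -26$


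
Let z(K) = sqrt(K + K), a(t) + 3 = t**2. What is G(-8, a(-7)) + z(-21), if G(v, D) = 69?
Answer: 69 + I*sqrt(42) ≈ 69.0 + 6.4807*I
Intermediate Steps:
a(t) = -3 + t**2
z(K) = sqrt(2)*sqrt(K) (z(K) = sqrt(2*K) = sqrt(2)*sqrt(K))
G(-8, a(-7)) + z(-21) = 69 + sqrt(2)*sqrt(-21) = 69 + sqrt(2)*(I*sqrt(21)) = 69 + I*sqrt(42)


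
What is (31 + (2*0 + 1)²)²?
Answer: 1024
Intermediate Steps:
(31 + (2*0 + 1)²)² = (31 + (0 + 1)²)² = (31 + 1²)² = (31 + 1)² = 32² = 1024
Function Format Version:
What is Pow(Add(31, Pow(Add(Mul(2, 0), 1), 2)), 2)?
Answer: 1024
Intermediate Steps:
Pow(Add(31, Pow(Add(Mul(2, 0), 1), 2)), 2) = Pow(Add(31, Pow(Add(0, 1), 2)), 2) = Pow(Add(31, Pow(1, 2)), 2) = Pow(Add(31, 1), 2) = Pow(32, 2) = 1024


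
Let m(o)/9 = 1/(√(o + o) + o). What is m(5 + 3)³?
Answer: 27/64 ≈ 0.42188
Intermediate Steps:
m(o) = 9/(o + √2*√o) (m(o) = 9/(√(o + o) + o) = 9/(√(2*o) + o) = 9/(√2*√o + o) = 9/(o + √2*√o))
m(5 + 3)³ = (9/((5 + 3) + √2*√(5 + 3)))³ = (9/(8 + √2*√8))³ = (9/(8 + √2*(2*√2)))³ = (9/(8 + 4))³ = (9/12)³ = (9*(1/12))³ = (¾)³ = 27/64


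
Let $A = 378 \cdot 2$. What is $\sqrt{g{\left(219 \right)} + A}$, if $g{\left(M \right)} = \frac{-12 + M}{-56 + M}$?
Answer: $\frac{3 \sqrt{2235545}}{163} \approx 27.519$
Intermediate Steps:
$A = 756$
$g{\left(M \right)} = \frac{-12 + M}{-56 + M}$
$\sqrt{g{\left(219 \right)} + A} = \sqrt{\frac{-12 + 219}{-56 + 219} + 756} = \sqrt{\frac{1}{163} \cdot 207 + 756} = \sqrt{\frac{207}{163} + 756} = \sqrt{\frac{123435}{163}} = \frac{3 \sqrt{2235545}}{163}$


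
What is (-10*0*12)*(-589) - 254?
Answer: -254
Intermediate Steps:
(-10*0*12)*(-589) - 254 = (0*12)*(-589) - 254 = 0*(-589) - 254 = 0 - 254 = -254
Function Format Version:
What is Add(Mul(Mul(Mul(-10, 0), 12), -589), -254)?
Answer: -254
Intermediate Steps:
Add(Mul(Mul(Mul(-10, 0), 12), -589), -254) = Add(Mul(Mul(0, 12), -589), -254) = Add(Mul(0, -589), -254) = Add(0, -254) = -254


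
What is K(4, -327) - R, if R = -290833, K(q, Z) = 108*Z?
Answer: 255517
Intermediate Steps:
K(4, -327) - R = 108*(-327) - 1*(-290833) = -35316 + 290833 = 255517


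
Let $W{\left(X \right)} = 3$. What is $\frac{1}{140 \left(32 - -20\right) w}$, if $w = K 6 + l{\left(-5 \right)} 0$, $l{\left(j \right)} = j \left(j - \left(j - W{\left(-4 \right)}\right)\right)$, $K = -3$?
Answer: $- \frac{1}{131040} \approx -7.6313 \cdot 10^{-6}$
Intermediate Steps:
$l{\left(j \right)} = 3 j$ ($l{\left(j \right)} = j \left(j - \left(-3 + j\right)\right) = j 3 = 3 j$)
$w = -18$ ($w = \left(-3\right) 6 + 3 \left(-5\right) 0 = -18 - 0 = -18 + 0 = -18$)
$\frac{1}{140 \left(32 - -20\right) w} = \frac{1}{140 \left(32 - -20\right) \left(-18\right)} = \frac{1}{140 \left(32 + 20\right) \left(-18\right)} = \frac{1}{140 \cdot 52 \left(-18\right)} = \frac{1}{7280 \left(-18\right)} = \frac{1}{-131040} = - \frac{1}{131040}$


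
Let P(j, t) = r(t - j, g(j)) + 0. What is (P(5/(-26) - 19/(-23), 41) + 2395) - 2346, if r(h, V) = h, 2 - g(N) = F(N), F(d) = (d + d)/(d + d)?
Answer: 53441/598 ≈ 89.366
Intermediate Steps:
F(d) = 1 (F(d) = (2*d)/((2*d)) = (2*d)*(1/(2*d)) = 1)
g(N) = 1 (g(N) = 2 - 1*1 = 2 - 1 = 1)
P(j, t) = t - j (P(j, t) = (t - j) + 0 = t - j)
(P(5/(-26) - 19/(-23), 41) + 2395) - 2346 = ((41 - (5/(-26) - 19/(-23))) + 2395) - 2346 = ((41 - (5*(-1/26) - 19*(-1/23))) + 2395) - 2346 = ((41 - (-5/26 + 19/23)) + 2395) - 2346 = ((41 - 1*379/598) + 2395) - 2346 = ((41 - 379/598) + 2395) - 2346 = (24139/598 + 2395) - 2346 = 1456349/598 - 2346 = 53441/598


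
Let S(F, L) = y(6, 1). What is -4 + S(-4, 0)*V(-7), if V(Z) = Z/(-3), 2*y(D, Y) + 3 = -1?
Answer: -26/3 ≈ -8.6667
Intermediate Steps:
y(D, Y) = -2 (y(D, Y) = -3/2 + (½)*(-1) = -3/2 - ½ = -2)
V(Z) = -Z/3 (V(Z) = Z*(-⅓) = -Z/3)
S(F, L) = -2
-4 + S(-4, 0)*V(-7) = -4 - (-2)*(-7)/3 = -4 - 2*7/3 = -4 - 14/3 = -26/3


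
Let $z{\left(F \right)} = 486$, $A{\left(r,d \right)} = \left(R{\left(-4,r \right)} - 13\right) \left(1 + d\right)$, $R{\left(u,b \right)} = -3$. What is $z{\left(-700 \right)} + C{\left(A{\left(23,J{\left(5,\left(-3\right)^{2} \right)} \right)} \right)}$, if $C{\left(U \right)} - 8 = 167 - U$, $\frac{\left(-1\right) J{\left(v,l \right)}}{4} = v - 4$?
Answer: $613$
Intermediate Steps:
$J{\left(v,l \right)} = 16 - 4 v$ ($J{\left(v,l \right)} = - 4 \left(v - 4\right) = - 4 \left(-4 + v\right) = 16 - 4 v$)
$A{\left(r,d \right)} = -16 - 16 d$ ($A{\left(r,d \right)} = \left(-3 - 13\right) \left(1 + d\right) = - 16 \left(1 + d\right) = -16 - 16 d$)
$C{\left(U \right)} = 175 - U$ ($C{\left(U \right)} = 8 - \left(-167 + U\right) = 175 - U$)
$z{\left(-700 \right)} + C{\left(A{\left(23,J{\left(5,\left(-3\right)^{2} \right)} \right)} \right)} = 486 + \left(175 - \left(-16 - 16 \left(16 - 20\right)\right)\right) = 486 + \left(175 - \left(-16 - -64\right)\right) = 486 + \left(175 - \left(-16 + 64\right)\right) = 486 + \left(175 - 48\right) = 486 + 127 = 613$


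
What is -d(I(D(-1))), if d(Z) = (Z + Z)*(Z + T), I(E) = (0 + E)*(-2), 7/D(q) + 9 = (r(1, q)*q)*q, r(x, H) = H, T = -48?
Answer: 3262/25 ≈ 130.48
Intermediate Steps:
D(q) = 7/(-9 + q**3) (D(q) = 7/(-9 + (q*q)*q) = 7/(-9 + q**2*q) = 7/(-9 + q**3))
I(E) = -2*E (I(E) = E*(-2) = -2*E)
d(Z) = 2*Z*(-48 + Z) (d(Z) = (Z + Z)*(Z - 48) = (2*Z)*(-48 + Z) = 2*Z*(-48 + Z))
-d(I(D(-1))) = -2*(-14/(-9 + (-1)**3))*(-48 - 14/(-9 + (-1)**3)) = -2*(-14/(-9 - 1))*(-48 - 14/(-9 - 1)) = -2*(-14/(-10))*(-48 - 14/(-10)) = -2*(-14*(-1)/10)*(-48 - 14*(-1)/10) = -2*(-2*(-7/10))*(-48 - 2*(-7/10)) = -2*7*(-48 + 7/5)/5 = -2*7*(-233)/(5*5) = -1*(-3262/25) = 3262/25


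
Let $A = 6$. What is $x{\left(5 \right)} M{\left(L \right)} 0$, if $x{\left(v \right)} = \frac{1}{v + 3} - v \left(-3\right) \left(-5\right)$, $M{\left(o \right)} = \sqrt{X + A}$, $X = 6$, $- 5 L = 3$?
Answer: $0$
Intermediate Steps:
$L = - \frac{3}{5}$ ($L = \left(- \frac{1}{5}\right) 3 = - \frac{3}{5} \approx -0.6$)
$M{\left(o \right)} = 2 \sqrt{3}$ ($M{\left(o \right)} = \sqrt{6 + 6} = \sqrt{12} = 2 \sqrt{3}$)
$x{\left(v \right)} = \frac{1}{3 + v} - 15 v$ ($x{\left(v \right)} = \frac{1}{3 + v} - - 3 v \left(-5\right) = \frac{1}{3 + v} - 15 v$)
$x{\left(5 \right)} M{\left(L \right)} 0 = \frac{1 - 225 - 15 \cdot 5^{2}}{3 + 5} \cdot 2 \sqrt{3} \cdot 0 = \frac{1 - 225 - 375}{8} \cdot 2 \sqrt{3} \cdot 0 = \frac{1}{8} \left(-599\right) 2 \sqrt{3} \cdot 0 = - \frac{599 \cdot 2 \sqrt{3}}{8} \cdot 0 = - \frac{599 \sqrt{3}}{4} \cdot 0 = 0$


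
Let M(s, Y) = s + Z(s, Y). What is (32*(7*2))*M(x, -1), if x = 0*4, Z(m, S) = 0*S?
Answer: 0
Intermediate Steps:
Z(m, S) = 0
x = 0
M(s, Y) = s (M(s, Y) = s + 0 = s)
(32*(7*2))*M(x, -1) = (32*(7*2))*0 = (32*14)*0 = 448*0 = 0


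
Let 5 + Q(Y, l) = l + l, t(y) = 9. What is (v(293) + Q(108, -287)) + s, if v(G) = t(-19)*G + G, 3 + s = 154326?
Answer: 156674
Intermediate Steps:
Q(Y, l) = -5 + 2*l (Q(Y, l) = -5 + (l + l) = -5 + 2*l)
s = 154323 (s = -3 + 154326 = 154323)
v(G) = 10*G (v(G) = 9*G + G = 10*G)
(v(293) + Q(108, -287)) + s = (10*293 + (-5 + 2*(-287))) + 154323 = (2930 + (-5 - 574)) + 154323 = (2930 - 579) + 154323 = 2351 + 154323 = 156674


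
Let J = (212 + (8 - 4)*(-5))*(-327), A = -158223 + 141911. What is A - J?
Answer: 46472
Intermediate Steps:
A = -16312
J = -62784 (J = (212 + 4*(-5))*(-327) = (212 - 20)*(-327) = 192*(-327) = -62784)
A - J = -16312 - 1*(-62784) = -16312 + 62784 = 46472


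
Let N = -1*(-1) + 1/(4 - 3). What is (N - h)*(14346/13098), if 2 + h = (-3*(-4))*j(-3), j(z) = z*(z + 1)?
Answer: -162588/2183 ≈ -74.479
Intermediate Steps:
j(z) = z*(1 + z)
N = 2 (N = 1 + 1/1 = 1 + 1 = 2)
h = 70 (h = -2 + (-3*(-4))*(-3*(1 - 3)) = -2 + 12*(-3*(-2)) = -2 + 12*6 = -2 + 72 = 70)
(N - h)*(14346/13098) = (2 - 1*70)*(14346/13098) = (2 - 70)*(14346*(1/13098)) = -68*2391/2183 = -162588/2183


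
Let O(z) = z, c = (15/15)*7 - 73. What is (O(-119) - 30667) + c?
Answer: -30852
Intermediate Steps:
c = -66 (c = (15*(1/15))*7 - 73 = 1*7 - 73 = 7 - 73 = -66)
(O(-119) - 30667) + c = (-119 - 30667) - 66 = -30786 - 66 = -30852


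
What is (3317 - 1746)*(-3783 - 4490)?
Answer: -12996883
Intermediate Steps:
(3317 - 1746)*(-3783 - 4490) = 1571*(-8273) = -12996883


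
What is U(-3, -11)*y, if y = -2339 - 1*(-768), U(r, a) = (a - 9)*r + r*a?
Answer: -146103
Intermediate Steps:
U(r, a) = a*r + r*(-9 + a) (U(r, a) = (-9 + a)*r + a*r = r*(-9 + a) + a*r = a*r + r*(-9 + a))
y = -1571 (y = -2339 + 768 = -1571)
U(-3, -11)*y = -3*(-9 + 2*(-11))*(-1571) = -3*(-9 - 22)*(-1571) = -3*(-31)*(-1571) = 93*(-1571) = -146103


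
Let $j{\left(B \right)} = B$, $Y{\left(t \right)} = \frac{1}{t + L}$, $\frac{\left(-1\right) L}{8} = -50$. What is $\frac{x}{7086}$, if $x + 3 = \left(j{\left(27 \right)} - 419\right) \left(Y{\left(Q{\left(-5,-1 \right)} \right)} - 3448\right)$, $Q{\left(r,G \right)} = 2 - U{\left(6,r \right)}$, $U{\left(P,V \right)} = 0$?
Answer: $\frac{271674017}{1424286} \approx 190.74$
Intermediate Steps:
$L = 400$ ($L = \left(-8\right) \left(-50\right) = 400$)
$Q{\left(r,G \right)} = 2$ ($Q{\left(r,G \right)} = 2 - 0 = 2 + 0 = 2$)
$Y{\left(t \right)} = \frac{1}{400 + t}$ ($Y{\left(t \right)} = \frac{1}{t + 400} = \frac{1}{400 + t}$)
$x = \frac{271674017}{201}$ ($x = -3 + \left(27 - 419\right) \left(\frac{1}{400 + 2} - 3448\right) = -3 - 392 \left(\frac{1}{402} - 3448\right) = -3 - - \frac{271674620}{201} = -3 + \frac{271674620}{201} = \frac{271674017}{201} \approx 1.3516 \cdot 10^{6}$)
$\frac{x}{7086} = \frac{271674017}{201 \cdot 7086} = \frac{271674017}{201} \cdot \frac{1}{7086} = \frac{271674017}{1424286}$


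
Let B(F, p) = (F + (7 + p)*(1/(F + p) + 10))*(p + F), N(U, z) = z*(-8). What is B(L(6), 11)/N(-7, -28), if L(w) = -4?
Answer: 625/112 ≈ 5.5804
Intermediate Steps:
N(U, z) = -8*z
B(F, p) = (F + p)*(F + (7 + p)*(10 + 1/(F + p))) (B(F, p) = (F + (7 + p)*(10 + 1/(F + p)))*(F + p) = (F + p)*(F + (7 + p)*(10 + 1/(F + p))))
B(L(6), 11)/N(-7, -28) = (7 + (-4)**2 + 10*11**2 + 70*(-4) + 71*11 + 11*(-4)*11)/((-8*(-28))) = (7 + 16 + 10*121 - 280 + 781 - 484)/224 = (7 + 16 + 1210 - 280 + 781 - 484)*(1/224) = 1250*(1/224) = 625/112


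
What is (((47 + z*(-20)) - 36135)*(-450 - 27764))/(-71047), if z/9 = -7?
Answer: -982637192/71047 ≈ -13831.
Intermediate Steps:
z = -63 (z = 9*(-7) = -63)
(((47 + z*(-20)) - 36135)*(-450 - 27764))/(-71047) = (((47 - 63*(-20)) - 36135)*(-450 - 27764))/(-71047) = (((47 + 1260) - 36135)*(-28214))*(-1/71047) = ((1307 - 36135)*(-28214))*(-1/71047) = -34828*(-28214)*(-1/71047) = 982637192*(-1/71047) = -982637192/71047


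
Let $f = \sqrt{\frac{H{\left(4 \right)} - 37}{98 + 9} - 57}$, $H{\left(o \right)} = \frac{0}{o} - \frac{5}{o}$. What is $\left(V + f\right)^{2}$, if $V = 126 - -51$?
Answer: $\frac{13384263}{428} + \frac{1239 i \sqrt{53607}}{107} \approx 31272.0 + 2681.0 i$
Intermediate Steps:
$H{\left(o \right)} = - \frac{5}{o}$ ($H{\left(o \right)} = 0 - \frac{5}{o} = - \frac{5}{o}$)
$V = 177$ ($V = 126 + 51 = 177$)
$f = \frac{7 i \sqrt{53607}}{214}$ ($f = \sqrt{\frac{- \frac{5}{4} - 37}{98 + 9} - 57} = \sqrt{\frac{\left(-5\right) \frac{1}{4} - 37}{107} - 57} = \sqrt{\left(- \frac{5}{4} - 37\right) \frac{1}{107} - 57} = \sqrt{\left(- \frac{153}{4}\right) \frac{1}{107} - 57} = \sqrt{- \frac{153}{428} - 57} = \sqrt{- \frac{24549}{428}} = \frac{7 i \sqrt{53607}}{214} \approx 7.5735 i$)
$\left(V + f\right)^{2} = \left(177 + \frac{7 i \sqrt{53607}}{214}\right)^{2}$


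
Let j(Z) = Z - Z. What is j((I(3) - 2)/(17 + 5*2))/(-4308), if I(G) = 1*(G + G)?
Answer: 0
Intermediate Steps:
I(G) = 2*G (I(G) = 1*(2*G) = 2*G)
j(Z) = 0
j((I(3) - 2)/(17 + 5*2))/(-4308) = 0/(-4308) = 0*(-1/4308) = 0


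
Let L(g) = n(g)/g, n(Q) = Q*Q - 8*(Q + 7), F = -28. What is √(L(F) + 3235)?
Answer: √3201 ≈ 56.577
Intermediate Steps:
n(Q) = -56 + Q² - 8*Q (n(Q) = Q² - 8*(7 + Q) = Q² + (-56 - 8*Q) = -56 + Q² - 8*Q)
L(g) = (-56 + g² - 8*g)/g
√(L(F) + 3235) = √((-8 - 28 - 56/(-28)) + 3235) = √((-8 - 28 - 56*(-1/28)) + 3235) = √((-8 - 28 + 2) + 3235) = √(-34 + 3235) = √3201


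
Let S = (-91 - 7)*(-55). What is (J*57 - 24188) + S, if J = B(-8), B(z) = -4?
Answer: -19026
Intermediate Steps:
J = -4
S = 5390 (S = -98*(-55) = 5390)
(J*57 - 24188) + S = (-4*57 - 24188) + 5390 = (-228 - 24188) + 5390 = -24416 + 5390 = -19026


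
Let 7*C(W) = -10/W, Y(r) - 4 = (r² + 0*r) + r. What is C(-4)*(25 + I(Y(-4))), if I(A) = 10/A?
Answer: 1025/112 ≈ 9.1518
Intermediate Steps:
Y(r) = 4 + r + r² (Y(r) = 4 + ((r² + 0*r) + r) = 4 + ((r² + 0) + r) = 4 + (r² + r) = 4 + (r + r²) = 4 + r + r²)
C(W) = -10/(7*W) (C(W) = (-10/W)/7 = -10/(7*W))
C(-4)*(25 + I(Y(-4))) = (-10/7/(-4))*(25 + 10/(4 - 4 + (-4)²)) = (-10/7*(-¼))*(25 + 10/(4 - 4 + 16)) = 5*(25 + 10/16)/14 = 5*(25 + 10*(1/16))/14 = 5*(25 + 5/8)/14 = (5/14)*(205/8) = 1025/112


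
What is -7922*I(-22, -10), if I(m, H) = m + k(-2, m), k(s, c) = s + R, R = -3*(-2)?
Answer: 142596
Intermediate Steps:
R = 6
k(s, c) = 6 + s (k(s, c) = s + 6 = 6 + s)
I(m, H) = 4 + m (I(m, H) = m + (6 - 2) = m + 4 = 4 + m)
-7922*I(-22, -10) = -7922*(4 - 22) = -7922*(-18) = 142596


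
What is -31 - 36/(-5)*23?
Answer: 673/5 ≈ 134.60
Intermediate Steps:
-31 - 36/(-5)*23 = -31 - 36*(-⅕)*23 = -31 + (36/5)*23 = -31 + 828/5 = 673/5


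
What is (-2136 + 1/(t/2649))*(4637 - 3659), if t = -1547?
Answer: -3234286098/1547 ≈ -2.0907e+6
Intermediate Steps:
(-2136 + 1/(t/2649))*(4637 - 3659) = (-2136 + 1/(-1547/2649))*(4637 - 3659) = (-2136 + 1/(-1547*1/2649))*978 = (-2136 + 1/(-1547/2649))*978 = (-2136 - 2649/1547)*978 = -3307041/1547*978 = -3234286098/1547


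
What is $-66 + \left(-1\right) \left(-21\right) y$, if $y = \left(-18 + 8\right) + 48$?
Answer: $732$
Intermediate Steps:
$y = 38$ ($y = -10 + 48 = 38$)
$-66 + \left(-1\right) \left(-21\right) y = -66 + \left(-1\right) \left(-21\right) 38 = -66 + 21 \cdot 38 = -66 + 798 = 732$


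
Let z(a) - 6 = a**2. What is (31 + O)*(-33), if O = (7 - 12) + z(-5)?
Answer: -1881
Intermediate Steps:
z(a) = 6 + a**2
O = 26 (O = (7 - 12) + (6 + (-5)**2) = -5 + (6 + 25) = -5 + 31 = 26)
(31 + O)*(-33) = (31 + 26)*(-33) = 57*(-33) = -1881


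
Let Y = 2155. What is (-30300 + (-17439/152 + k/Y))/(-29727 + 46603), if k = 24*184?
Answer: -9961977813/5527902560 ≈ -1.8021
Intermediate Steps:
k = 4416
(-30300 + (-17439/152 + k/Y))/(-29727 + 46603) = (-30300 + (-17439/152 + 4416/2155))/(-29727 + 46603) = (-30300 + (-17439*1/152 + 4416*(1/2155)))/16876 = (-30300 + (-17439/152 + 4416/2155))*(1/16876) = (-30300 - 36909813/327560)*(1/16876) = -9961977813/327560*1/16876 = -9961977813/5527902560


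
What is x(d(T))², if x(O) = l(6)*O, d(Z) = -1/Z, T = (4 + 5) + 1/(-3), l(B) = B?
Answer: 81/169 ≈ 0.47929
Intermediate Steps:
T = 26/3 (T = 9 + 1*(-⅓) = 9 - ⅓ = 26/3 ≈ 8.6667)
x(O) = 6*O
x(d(T))² = (6*(-1/26/3))² = (6*(-1*3/26))² = (6*(-3/26))² = (-9/13)² = 81/169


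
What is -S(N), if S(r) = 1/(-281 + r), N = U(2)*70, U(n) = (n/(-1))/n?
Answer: 1/351 ≈ 0.0028490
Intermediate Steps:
U(n) = -1 (U(n) = (n*(-1))/n = (-n)/n = -1)
N = -70 (N = -1*70 = -70)
-S(N) = -1/(-281 - 70) = -1/(-351) = -1*(-1/351) = 1/351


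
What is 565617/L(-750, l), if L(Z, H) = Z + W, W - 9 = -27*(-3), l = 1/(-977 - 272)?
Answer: -188539/220 ≈ -857.00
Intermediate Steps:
l = -1/1249 (l = 1/(-1249) = -1/1249 ≈ -0.00080064)
W = 90 (W = 9 - 27*(-3) = 9 + 81 = 90)
L(Z, H) = 90 + Z (L(Z, H) = Z + 90 = 90 + Z)
565617/L(-750, l) = 565617/(90 - 750) = 565617/(-660) = 565617*(-1/660) = -188539/220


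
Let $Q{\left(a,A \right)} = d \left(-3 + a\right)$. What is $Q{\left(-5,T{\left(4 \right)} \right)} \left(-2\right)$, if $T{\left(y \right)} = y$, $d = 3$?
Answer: $48$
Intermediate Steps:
$Q{\left(a,A \right)} = -9 + 3 a$ ($Q{\left(a,A \right)} = 3 \left(-3 + a\right) = -9 + 3 a$)
$Q{\left(-5,T{\left(4 \right)} \right)} \left(-2\right) = \left(-9 + 3 \left(-5\right)\right) \left(-2\right) = \left(-9 - 15\right) \left(-2\right) = \left(-24\right) \left(-2\right) = 48$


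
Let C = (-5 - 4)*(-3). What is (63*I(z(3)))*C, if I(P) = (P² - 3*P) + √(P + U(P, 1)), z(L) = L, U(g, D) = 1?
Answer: 3402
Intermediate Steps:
C = 27 (C = -9*(-3) = 27)
I(P) = P² + √(1 + P) - 3*P (I(P) = (P² - 3*P) + √(P + 1) = (P² - 3*P) + √(1 + P) = P² + √(1 + P) - 3*P)
(63*I(z(3)))*C = (63*(3² + √(1 + 3) - 3*3))*27 = (63*(9 + √4 - 9))*27 = (63*(9 + 2 - 9))*27 = (63*2)*27 = 126*27 = 3402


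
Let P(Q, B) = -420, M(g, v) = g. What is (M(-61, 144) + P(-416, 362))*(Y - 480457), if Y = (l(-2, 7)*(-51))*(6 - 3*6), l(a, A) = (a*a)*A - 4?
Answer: 224034889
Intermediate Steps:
l(a, A) = -4 + A*a² (l(a, A) = a²*A - 4 = A*a² - 4 = -4 + A*a²)
Y = 14688 (Y = ((-4 + 7*(-2)²)*(-51))*(6 - 3*6) = ((-4 + 7*4)*(-51))*(6 - 18) = ((-4 + 28)*(-51))*(-12) = (24*(-51))*(-12) = -1224*(-12) = 14688)
(M(-61, 144) + P(-416, 362))*(Y - 480457) = (-61 - 420)*(14688 - 480457) = -481*(-465769) = 224034889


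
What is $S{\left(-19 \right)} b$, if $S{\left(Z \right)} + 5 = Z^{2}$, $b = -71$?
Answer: $-25276$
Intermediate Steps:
$S{\left(Z \right)} = -5 + Z^{2}$
$S{\left(-19 \right)} b = \left(-5 + \left(-19\right)^{2}\right) \left(-71\right) = \left(-5 + 361\right) \left(-71\right) = 356 \left(-71\right) = -25276$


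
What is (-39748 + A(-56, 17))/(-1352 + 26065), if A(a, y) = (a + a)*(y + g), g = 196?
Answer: -63604/24713 ≈ -2.5737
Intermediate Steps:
A(a, y) = 2*a*(196 + y) (A(a, y) = (a + a)*(y + 196) = (2*a)*(196 + y) = 2*a*(196 + y))
(-39748 + A(-56, 17))/(-1352 + 26065) = (-39748 + 2*(-56)*(196 + 17))/(-1352 + 26065) = (-39748 + 2*(-56)*213)/24713 = (-39748 - 23856)*(1/24713) = -63604*1/24713 = -63604/24713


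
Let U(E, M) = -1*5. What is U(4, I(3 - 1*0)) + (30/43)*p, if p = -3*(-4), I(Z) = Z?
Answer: 145/43 ≈ 3.3721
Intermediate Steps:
p = 12
U(E, M) = -5
U(4, I(3 - 1*0)) + (30/43)*p = -5 + (30/43)*12 = -5 + 360/43 = 145/43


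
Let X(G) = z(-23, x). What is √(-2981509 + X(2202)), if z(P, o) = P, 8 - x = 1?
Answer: 2*I*√745383 ≈ 1726.7*I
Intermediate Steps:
x = 7 (x = 8 - 1*1 = 8 - 1 = 7)
X(G) = -23
√(-2981509 + X(2202)) = √(-2981509 - 23) = √(-2981532) = 2*I*√745383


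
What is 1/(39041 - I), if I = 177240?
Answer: -1/138199 ≈ -7.2359e-6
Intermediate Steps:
1/(39041 - I) = 1/(39041 - 1*177240) = 1/(39041 - 177240) = 1/(-138199) = -1/138199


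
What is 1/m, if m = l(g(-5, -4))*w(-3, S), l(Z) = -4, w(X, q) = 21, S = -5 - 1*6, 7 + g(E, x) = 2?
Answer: -1/84 ≈ -0.011905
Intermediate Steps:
g(E, x) = -5 (g(E, x) = -7 + 2 = -5)
S = -11 (S = -5 - 6 = -11)
m = -84 (m = -4*21 = -84)
1/m = 1/(-84) = -1/84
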